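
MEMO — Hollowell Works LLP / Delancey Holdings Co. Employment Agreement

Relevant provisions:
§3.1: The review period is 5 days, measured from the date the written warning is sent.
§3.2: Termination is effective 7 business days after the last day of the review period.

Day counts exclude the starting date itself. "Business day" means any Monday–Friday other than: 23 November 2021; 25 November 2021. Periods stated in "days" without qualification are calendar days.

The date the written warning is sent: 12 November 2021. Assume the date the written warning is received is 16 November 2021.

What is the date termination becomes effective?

30 November 2021

Adding 5 calendar days to 12 November 2021 gives 17 November 2021, which is the last day of the review period.
The date termination becomes effective: counting 7 business days from Wednesday, 17 November 2021 (Nov 18, Nov 19, Nov 22, Nov 24, Nov 26, Nov 29, Nov 30, skipping weekends and the listed holidays on Nov 23, Nov 25) reaches Tuesday, 30 November 2021.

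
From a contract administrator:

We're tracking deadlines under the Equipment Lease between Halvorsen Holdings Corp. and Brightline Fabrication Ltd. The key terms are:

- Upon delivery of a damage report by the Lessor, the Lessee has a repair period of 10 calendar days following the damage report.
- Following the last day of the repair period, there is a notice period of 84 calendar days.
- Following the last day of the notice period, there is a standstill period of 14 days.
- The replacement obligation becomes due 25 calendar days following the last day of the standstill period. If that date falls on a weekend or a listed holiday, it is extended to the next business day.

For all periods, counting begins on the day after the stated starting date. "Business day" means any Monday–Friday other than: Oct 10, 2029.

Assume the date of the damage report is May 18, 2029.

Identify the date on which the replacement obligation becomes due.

Sep 28, 2029

The last day of the repair period: 10 calendar days after May 18, 2029 is May 28, 2029.
The last day of the notice period: 84 calendar days after May 28, 2029 is Aug 20, 2029.
The last day of the standstill period: 14 calendar days after Aug 20, 2029 is Sep 3, 2029.
The date on which the replacement obligation becomes due: Sep 3, 2029 + 25 days = Sep 28, 2029. Sep 28, 2029 is a Friday and is not a listed holiday, so no roll-forward applies.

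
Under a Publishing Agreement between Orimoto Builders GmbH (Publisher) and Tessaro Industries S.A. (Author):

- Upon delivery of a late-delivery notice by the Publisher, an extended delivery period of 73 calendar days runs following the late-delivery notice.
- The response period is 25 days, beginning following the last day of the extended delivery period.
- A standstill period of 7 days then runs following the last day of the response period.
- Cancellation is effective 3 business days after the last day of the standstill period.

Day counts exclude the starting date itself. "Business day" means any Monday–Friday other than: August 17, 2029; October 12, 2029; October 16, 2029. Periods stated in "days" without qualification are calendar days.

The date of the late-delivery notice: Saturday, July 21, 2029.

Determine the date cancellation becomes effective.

Adding 73 calendar days to July 21, 2029 gives October 2, 2029, which is the last day of the extended delivery period.
The last day of the response period: 25 calendar days after October 2, 2029 is October 27, 2029.
The last day of the standstill period: 7 calendar days after October 27, 2029 is November 3, 2029.
From Saturday, November 3, 2029, 3 business days (Nov 5, Nov 6, Nov 7, skipping weekends) brings us to Wednesday, November 7, 2029, which is the date cancellation becomes effective.

November 7, 2029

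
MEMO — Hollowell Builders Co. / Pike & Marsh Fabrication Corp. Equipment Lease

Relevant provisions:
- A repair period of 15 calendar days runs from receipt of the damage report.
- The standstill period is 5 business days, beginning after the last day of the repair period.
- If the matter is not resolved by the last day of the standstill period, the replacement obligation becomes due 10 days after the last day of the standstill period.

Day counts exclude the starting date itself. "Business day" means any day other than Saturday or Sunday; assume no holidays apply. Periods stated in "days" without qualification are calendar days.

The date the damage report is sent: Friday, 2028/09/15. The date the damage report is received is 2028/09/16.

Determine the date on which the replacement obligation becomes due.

2028/10/16

Adding 15 calendar days to 2028/09/16 gives 2028/10/01, which is the last day of the repair period.
From Sunday, 2028/10/01, 5 business days (Oct 2, Oct 3, Oct 4, Oct 5, Oct 6, skipping weekends) brings us to Friday, 2028/10/06, which is the last day of the standstill period.
The date on which the replacement obligation becomes due: 2028/10/06 + 10 days = 2028/10/16.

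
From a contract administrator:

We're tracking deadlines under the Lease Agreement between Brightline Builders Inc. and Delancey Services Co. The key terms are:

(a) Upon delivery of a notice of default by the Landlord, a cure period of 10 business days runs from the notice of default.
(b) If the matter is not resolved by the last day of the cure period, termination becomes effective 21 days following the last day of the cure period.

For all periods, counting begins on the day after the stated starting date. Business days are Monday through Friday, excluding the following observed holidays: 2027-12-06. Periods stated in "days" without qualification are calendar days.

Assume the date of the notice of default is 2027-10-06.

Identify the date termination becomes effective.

2027-11-10

From Wednesday, 2027-10-06, 10 business days (Oct 7, Oct 8, Oct 11, Oct 12, Oct 13, Oct 14, Oct 15, Oct 18, Oct 19, Oct 20, skipping weekends) brings us to Wednesday, 2027-10-20, which is the last day of the cure period.
The date termination becomes effective: 21 calendar days after 2027-10-20 is 2027-11-10.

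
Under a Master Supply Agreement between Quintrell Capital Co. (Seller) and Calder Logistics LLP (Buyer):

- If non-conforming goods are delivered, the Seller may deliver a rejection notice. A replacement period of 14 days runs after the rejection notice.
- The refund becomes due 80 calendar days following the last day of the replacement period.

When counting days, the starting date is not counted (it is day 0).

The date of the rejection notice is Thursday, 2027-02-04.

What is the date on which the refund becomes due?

2027-05-09

The last day of the replacement period: 14 calendar days after 2027-02-04 is 2027-02-18.
Adding 80 calendar days to 2027-02-18 gives 2027-05-09, which is the date on which the refund becomes due.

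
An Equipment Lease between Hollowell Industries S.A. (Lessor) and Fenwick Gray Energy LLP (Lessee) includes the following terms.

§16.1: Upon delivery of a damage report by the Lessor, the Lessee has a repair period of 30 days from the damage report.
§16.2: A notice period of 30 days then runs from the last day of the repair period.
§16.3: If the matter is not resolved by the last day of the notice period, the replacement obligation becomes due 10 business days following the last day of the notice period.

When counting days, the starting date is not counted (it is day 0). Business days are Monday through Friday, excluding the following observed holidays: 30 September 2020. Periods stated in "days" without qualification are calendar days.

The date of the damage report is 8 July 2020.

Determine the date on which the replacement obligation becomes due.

The last day of the repair period: 30 calendar days after 8 July 2020 is 7 August 2020.
The last day of the notice period: 30 calendar days after 7 August 2020 is 6 September 2020.
The date on which the replacement obligation becomes due: 10 business days after Sunday, 6 September 2020, skipping weekends — Sep 7, Sep 8, Sep 9, Sep 10, Sep 11, Sep 14, Sep 15, Sep 16, Sep 17, Sep 18 — lands on Friday, 18 September 2020.

18 September 2020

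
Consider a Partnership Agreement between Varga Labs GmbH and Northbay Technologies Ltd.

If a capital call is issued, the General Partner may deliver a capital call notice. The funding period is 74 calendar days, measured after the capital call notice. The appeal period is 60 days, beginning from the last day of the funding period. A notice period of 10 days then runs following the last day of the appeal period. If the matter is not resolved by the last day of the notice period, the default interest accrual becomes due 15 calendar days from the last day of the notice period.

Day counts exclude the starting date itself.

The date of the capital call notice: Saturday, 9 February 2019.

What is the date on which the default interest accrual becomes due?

Adding 74 calendar days to 9 February 2019 gives 24 April 2019, which is the last day of the funding period.
Adding 60 calendar days to 24 April 2019 gives 23 June 2019, which is the last day of the appeal period.
The last day of the notice period: 23 June 2019 + 10 days = 3 July 2019.
The date on which the default interest accrual becomes due: 3 July 2019 + 15 days = 18 July 2019.

18 July 2019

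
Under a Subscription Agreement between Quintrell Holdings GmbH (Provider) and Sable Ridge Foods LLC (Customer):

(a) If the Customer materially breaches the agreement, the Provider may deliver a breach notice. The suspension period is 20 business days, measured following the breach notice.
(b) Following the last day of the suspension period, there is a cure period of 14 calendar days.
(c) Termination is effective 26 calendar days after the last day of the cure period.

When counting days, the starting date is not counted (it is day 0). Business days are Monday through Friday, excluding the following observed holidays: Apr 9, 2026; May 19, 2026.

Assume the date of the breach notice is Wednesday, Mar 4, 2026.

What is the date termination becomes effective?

The last day of the suspension period: 20 business days after Wednesday, Mar 4, 2026, skipping weekends — Mar 5, Mar 6, Mar 9, Mar 10, …, Mar 30, Mar 31, Apr 1 — lands on Wednesday, Apr 1, 2026.
The last day of the cure period: 14 calendar days after Apr 1, 2026 is Apr 15, 2026.
The date termination becomes effective: 26 calendar days after Apr 15, 2026 is May 11, 2026.

May 11, 2026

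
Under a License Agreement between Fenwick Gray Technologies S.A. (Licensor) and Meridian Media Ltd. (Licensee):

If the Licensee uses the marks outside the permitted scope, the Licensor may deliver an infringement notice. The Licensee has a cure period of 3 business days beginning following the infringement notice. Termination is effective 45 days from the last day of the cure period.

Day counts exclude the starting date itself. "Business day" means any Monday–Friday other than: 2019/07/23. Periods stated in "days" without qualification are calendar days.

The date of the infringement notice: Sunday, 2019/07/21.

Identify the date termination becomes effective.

2019/09/08

The last day of the cure period: counting 3 business days from Sunday, 2019/07/21 (Jul 22, Jul 24, Jul 25, skipping weekends and the listed holiday on Jul 23) reaches Thursday, 2019/07/25.
Adding 45 calendar days to 2019/07/25 gives 2019/09/08, which is the date termination becomes effective.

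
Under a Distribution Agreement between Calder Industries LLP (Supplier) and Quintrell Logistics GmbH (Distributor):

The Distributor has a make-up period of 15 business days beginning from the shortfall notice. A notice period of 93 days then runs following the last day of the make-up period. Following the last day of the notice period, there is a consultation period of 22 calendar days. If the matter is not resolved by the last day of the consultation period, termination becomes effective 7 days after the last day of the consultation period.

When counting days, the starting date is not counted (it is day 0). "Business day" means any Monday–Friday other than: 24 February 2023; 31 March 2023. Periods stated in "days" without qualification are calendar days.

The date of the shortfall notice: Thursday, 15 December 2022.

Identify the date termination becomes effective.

From Thursday, 15 December 2022, 15 business days (Dec 16, Dec 19, Dec 20, Dec 21, …, Jan 3, Jan 4, Jan 5, skipping weekends) brings us to Thursday, 5 January 2023, which is the last day of the make-up period.
Adding 93 calendar days to 5 January 2023 gives 8 April 2023, which is the last day of the notice period.
The last day of the consultation period: 8 April 2023 + 22 days = 30 April 2023.
The date termination becomes effective: 7 calendar days after 30 April 2023 is 7 May 2023.

7 May 2023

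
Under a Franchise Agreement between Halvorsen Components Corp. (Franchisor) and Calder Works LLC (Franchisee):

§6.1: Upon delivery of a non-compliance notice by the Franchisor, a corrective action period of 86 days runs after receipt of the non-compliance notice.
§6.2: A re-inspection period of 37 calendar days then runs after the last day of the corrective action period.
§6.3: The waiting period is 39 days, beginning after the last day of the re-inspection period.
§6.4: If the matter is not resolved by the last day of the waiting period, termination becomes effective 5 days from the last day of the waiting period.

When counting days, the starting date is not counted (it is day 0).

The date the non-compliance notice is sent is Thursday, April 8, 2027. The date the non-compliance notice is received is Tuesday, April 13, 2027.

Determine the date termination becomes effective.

The last day of the corrective action period: April 13, 2027 + 86 days = July 8, 2027.
The last day of the re-inspection period: July 8, 2027 + 37 days = August 14, 2027.
The last day of the waiting period: August 14, 2027 + 39 days = September 22, 2027.
Adding 5 calendar days to September 22, 2027 gives September 27, 2027, which is the date termination becomes effective.

September 27, 2027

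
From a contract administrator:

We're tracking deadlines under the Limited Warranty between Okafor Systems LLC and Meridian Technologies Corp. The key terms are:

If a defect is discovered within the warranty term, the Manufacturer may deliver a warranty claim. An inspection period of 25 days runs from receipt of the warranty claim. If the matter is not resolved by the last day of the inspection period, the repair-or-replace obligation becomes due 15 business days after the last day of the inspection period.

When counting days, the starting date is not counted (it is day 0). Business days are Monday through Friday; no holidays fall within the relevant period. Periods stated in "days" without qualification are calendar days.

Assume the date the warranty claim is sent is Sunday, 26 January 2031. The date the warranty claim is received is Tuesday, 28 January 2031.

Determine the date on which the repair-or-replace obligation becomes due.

The last day of the inspection period: 28 January 2031 + 25 days = 22 February 2031.
The date on which the repair-or-replace obligation becomes due: counting 15 business days from Saturday, 22 February 2031 (Feb 24, Feb 25, Feb 26, Feb 27, …, Mar 12, Mar 13, Mar 14, skipping weekends) reaches Friday, 14 March 2031.

14 March 2031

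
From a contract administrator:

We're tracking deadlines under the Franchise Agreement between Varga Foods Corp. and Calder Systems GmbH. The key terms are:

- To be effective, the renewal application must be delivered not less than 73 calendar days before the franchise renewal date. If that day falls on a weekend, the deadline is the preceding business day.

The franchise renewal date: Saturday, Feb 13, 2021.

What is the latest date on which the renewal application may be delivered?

Dec 2, 2020

Counting back 73 calendar days from Feb 13, 2021 gives Dec 2, 2020. That is a Wednesday, so no adjustment is needed.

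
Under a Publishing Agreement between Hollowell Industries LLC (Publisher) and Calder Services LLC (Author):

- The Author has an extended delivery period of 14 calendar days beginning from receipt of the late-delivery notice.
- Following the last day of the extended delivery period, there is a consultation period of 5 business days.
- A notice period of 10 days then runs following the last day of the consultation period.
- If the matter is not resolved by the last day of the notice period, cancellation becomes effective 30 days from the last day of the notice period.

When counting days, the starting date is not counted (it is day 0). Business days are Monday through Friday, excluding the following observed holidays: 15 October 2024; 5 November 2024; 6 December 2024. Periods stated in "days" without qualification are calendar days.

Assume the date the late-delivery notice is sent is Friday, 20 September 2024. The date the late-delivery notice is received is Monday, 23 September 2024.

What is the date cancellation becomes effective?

The last day of the extended delivery period: 23 September 2024 + 14 days = 7 October 2024.
From Monday, 7 October 2024, 5 business days (Oct 8, Oct 9, Oct 10, Oct 11, Oct 14, skipping weekends) brings us to Monday, 14 October 2024, which is the last day of the consultation period.
The last day of the notice period: 14 October 2024 + 10 days = 24 October 2024.
The date cancellation becomes effective: 30 calendar days after 24 October 2024 is 23 November 2024.

23 November 2024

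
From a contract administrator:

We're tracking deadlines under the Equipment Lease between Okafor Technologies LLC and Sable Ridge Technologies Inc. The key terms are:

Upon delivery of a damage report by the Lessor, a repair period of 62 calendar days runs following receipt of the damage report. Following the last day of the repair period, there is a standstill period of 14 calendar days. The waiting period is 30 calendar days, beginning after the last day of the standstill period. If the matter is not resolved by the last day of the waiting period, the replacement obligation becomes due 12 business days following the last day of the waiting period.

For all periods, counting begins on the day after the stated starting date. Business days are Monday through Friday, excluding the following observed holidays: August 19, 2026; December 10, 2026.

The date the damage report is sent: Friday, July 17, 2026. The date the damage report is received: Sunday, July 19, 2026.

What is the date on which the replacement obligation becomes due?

November 18, 2026

The last day of the repair period: July 19, 2026 + 62 days = September 19, 2026.
Adding 14 calendar days to September 19, 2026 gives October 3, 2026, which is the last day of the standstill period.
The last day of the waiting period: October 3, 2026 + 30 days = November 2, 2026.
From Monday, November 2, 2026, 12 business days (Nov 3, Nov 4, Nov 5, Nov 6, …, Nov 16, Nov 17, Nov 18, skipping weekends) brings us to Wednesday, November 18, 2026, which is the date on which the replacement obligation becomes due.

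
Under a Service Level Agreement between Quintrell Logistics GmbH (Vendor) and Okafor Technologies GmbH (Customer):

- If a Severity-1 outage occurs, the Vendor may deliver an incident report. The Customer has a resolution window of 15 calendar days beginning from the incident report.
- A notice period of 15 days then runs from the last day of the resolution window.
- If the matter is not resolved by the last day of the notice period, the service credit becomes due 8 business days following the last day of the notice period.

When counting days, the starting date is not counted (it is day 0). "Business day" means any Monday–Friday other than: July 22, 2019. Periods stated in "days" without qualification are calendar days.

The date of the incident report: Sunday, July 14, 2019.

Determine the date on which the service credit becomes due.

Adding 15 calendar days to July 14, 2019 gives July 29, 2019, which is the last day of the resolution window.
The last day of the notice period: July 29, 2019 + 15 days = August 13, 2019.
The date on which the service credit becomes due: counting 8 business days from Tuesday, August 13, 2019 (Aug 14, Aug 15, Aug 16, Aug 19, Aug 20, Aug 21, Aug 22, Aug 23, skipping weekends) reaches Friday, August 23, 2019.

August 23, 2019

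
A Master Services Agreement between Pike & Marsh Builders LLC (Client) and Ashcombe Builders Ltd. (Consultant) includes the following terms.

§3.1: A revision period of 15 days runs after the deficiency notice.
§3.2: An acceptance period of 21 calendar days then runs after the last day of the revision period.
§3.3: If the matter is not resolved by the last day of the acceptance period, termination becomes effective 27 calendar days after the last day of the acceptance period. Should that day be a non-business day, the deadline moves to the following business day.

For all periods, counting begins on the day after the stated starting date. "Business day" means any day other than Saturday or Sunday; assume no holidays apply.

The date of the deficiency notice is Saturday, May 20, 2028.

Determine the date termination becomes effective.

Jul 24, 2028

Adding 15 calendar days to May 20, 2028 gives Jun 4, 2028, which is the last day of the revision period.
The last day of the acceptance period: 21 calendar days after Jun 4, 2028 is Jun 25, 2028.
Adding 27 calendar days to Jun 25, 2028 gives Jul 22, 2028, which is the date termination becomes effective. That falls on a Saturday, so it rolls to the next business day, Monday, Jul 24, 2028.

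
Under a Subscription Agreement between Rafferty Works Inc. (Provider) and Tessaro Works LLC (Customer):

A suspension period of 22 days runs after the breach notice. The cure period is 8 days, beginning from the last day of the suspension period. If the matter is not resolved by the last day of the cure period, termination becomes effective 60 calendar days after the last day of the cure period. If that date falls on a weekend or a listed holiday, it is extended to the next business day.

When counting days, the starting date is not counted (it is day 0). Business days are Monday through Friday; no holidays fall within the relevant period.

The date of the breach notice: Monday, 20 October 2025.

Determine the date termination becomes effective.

19 January 2026

The last day of the suspension period: 20 October 2025 + 22 days = 11 November 2025.
Adding 8 calendar days to 11 November 2025 gives 19 November 2025, which is the last day of the cure period.
The date termination becomes effective: 19 November 2025 + 60 days = 18 January 2026. That falls on a Sunday, so it rolls to the next business day, Monday, 19 January 2026.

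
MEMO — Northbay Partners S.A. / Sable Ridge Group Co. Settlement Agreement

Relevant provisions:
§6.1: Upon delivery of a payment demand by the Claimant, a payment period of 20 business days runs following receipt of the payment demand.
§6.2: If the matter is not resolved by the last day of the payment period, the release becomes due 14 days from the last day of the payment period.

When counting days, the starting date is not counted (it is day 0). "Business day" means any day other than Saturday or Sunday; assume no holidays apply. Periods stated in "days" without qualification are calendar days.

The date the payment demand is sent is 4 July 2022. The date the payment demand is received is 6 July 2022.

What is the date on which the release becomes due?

17 August 2022

From Wednesday, 6 July 2022, 20 business days (Jul 7, Jul 8, Jul 11, Jul 12, …, Aug 1, Aug 2, Aug 3, skipping weekends) brings us to Wednesday, 3 August 2022, which is the last day of the payment period.
The date on which the release becomes due: 3 August 2022 + 14 days = 17 August 2022.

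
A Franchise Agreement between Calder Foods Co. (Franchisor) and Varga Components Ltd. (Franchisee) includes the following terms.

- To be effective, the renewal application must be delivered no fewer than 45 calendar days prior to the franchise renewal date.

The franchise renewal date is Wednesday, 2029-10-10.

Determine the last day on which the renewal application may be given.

2029-10-10 minus 45 days is 2029-08-26.

2029-08-26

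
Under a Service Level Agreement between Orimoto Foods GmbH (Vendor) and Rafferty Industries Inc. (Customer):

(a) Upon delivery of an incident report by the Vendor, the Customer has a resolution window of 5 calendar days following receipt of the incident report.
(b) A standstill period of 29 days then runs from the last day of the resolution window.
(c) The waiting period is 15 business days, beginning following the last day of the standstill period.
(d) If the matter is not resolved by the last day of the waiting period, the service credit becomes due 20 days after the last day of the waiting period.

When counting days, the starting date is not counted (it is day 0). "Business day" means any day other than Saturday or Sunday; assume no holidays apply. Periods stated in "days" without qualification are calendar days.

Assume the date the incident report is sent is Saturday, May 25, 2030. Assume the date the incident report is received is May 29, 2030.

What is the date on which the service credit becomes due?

The last day of the resolution window: May 29, 2030 + 5 days = Jun 3, 2030.
The last day of the standstill period: 29 calendar days after Jun 3, 2030 is Jul 2, 2030.
From Tuesday, Jul 2, 2030, 15 business days (Jul 3, Jul 4, Jul 5, Jul 8, …, Jul 19, Jul 22, Jul 23, skipping weekends) brings us to Tuesday, Jul 23, 2030, which is the last day of the waiting period.
The date on which the service credit becomes due: 20 calendar days after Jul 23, 2030 is Aug 12, 2030.

Aug 12, 2030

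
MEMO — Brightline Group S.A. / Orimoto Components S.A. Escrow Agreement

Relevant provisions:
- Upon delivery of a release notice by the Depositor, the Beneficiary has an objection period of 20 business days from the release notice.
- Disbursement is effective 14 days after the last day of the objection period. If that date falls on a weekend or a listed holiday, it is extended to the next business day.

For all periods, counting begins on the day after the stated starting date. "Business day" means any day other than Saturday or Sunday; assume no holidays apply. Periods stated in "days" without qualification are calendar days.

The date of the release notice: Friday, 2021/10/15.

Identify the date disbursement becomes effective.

2021/11/26

The last day of the objection period: counting 20 business days from Friday, 2021/10/15 (Oct 18, Oct 19, Oct 20, Oct 21, …, Nov 10, Nov 11, Nov 12, skipping weekends) reaches Friday, 2021/11/12.
Adding 14 calendar days to 2021/11/12 gives 2021/11/26, which is the date disbursement becomes effective. 2021/11/26 is a Friday, so no roll-forward applies.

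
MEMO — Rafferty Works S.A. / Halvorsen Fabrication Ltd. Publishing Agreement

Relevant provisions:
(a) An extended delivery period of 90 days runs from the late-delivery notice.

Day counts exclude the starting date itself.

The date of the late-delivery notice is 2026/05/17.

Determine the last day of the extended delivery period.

Adding 90 calendar days to 2026/05/17 gives 2026/08/15, which is the last day of the extended delivery period.

2026/08/15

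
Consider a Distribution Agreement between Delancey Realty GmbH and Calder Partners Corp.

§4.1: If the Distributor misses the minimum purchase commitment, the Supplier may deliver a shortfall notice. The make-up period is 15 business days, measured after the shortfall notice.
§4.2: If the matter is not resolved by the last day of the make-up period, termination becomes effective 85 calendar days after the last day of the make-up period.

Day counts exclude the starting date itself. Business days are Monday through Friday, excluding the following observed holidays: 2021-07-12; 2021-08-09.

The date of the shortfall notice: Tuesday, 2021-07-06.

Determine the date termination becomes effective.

2021-10-21

The last day of the make-up period: counting 15 business days from Tuesday, 2021-07-06 (Jul 7, Jul 8, Jul 9, Jul 13, …, Jul 26, Jul 27, Jul 28, skipping weekends and the listed holiday on Jul 12) reaches Wednesday, 2021-07-28.
The date termination becomes effective: 2021-07-28 + 85 days = 2021-10-21.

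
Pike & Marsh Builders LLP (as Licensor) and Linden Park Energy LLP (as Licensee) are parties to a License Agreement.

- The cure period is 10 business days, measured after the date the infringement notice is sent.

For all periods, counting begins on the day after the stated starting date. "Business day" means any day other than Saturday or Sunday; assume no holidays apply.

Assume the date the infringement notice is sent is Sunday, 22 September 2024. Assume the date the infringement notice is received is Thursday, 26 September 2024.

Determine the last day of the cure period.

The last day of the cure period: 10 business days after Sunday, 22 September 2024, skipping weekends — Sep 23, Sep 24, Sep 25, Sep 26, Sep 27, Sep 30, Oct 1, Oct 2, Oct 3, Oct 4 — lands on Friday, 4 October 2024.

4 October 2024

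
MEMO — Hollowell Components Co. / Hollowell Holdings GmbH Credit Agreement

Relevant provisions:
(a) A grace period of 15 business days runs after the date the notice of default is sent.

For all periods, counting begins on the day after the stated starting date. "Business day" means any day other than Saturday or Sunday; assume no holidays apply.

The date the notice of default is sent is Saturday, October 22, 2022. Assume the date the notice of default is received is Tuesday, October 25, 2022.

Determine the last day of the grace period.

From Saturday, October 22, 2022, 15 business days (Oct 24, Oct 25, Oct 26, Oct 27, …, Nov 9, Nov 10, Nov 11, skipping weekends) brings us to Friday, November 11, 2022, which is the last day of the grace period.

November 11, 2022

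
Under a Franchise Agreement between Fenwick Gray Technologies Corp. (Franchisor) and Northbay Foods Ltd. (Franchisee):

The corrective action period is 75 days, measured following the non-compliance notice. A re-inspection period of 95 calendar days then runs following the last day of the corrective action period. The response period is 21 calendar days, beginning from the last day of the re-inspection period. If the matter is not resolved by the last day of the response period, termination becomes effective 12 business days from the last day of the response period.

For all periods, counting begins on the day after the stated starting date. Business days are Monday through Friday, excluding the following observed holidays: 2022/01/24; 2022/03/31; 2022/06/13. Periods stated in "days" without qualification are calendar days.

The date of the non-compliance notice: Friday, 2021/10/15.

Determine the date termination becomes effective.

2022/05/10

Adding 75 calendar days to 2021/10/15 gives 2021/12/29, which is the last day of the corrective action period.
Adding 95 calendar days to 2021/12/29 gives 2022/04/03, which is the last day of the re-inspection period.
Adding 21 calendar days to 2022/04/03 gives 2022/04/24, which is the last day of the response period.
The date termination becomes effective: counting 12 business days from Sunday, 2022/04/24 (Apr 25, Apr 26, Apr 27, Apr 28, …, May 6, May 9, May 10, skipping weekends) reaches Tuesday, 2022/05/10.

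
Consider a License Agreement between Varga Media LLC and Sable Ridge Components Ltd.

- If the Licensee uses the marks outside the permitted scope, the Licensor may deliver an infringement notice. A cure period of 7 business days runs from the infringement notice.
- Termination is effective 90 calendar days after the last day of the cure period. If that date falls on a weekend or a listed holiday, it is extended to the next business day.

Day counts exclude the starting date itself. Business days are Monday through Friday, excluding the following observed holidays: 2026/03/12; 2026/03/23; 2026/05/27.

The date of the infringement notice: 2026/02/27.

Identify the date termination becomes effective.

2026/06/08

The last day of the cure period: counting 7 business days from Friday, 2026/02/27 (Mar 2, Mar 3, Mar 4, Mar 5, Mar 6, Mar 9, Mar 10, skipping weekends) reaches Tuesday, 2026/03/10.
The date termination becomes effective: 90 calendar days after 2026/03/10 is 2026/06/08. 2026/06/08 is a Monday and is not a listed holiday, so no roll-forward applies.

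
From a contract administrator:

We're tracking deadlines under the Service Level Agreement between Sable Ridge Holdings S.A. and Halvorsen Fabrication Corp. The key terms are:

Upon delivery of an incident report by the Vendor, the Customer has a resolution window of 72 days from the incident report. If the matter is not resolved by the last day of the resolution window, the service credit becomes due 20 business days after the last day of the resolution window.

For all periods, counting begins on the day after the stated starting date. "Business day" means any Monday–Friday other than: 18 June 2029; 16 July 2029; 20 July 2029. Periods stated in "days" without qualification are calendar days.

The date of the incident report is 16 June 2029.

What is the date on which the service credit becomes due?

The last day of the resolution window: 16 June 2029 + 72 days = 27 August 2029.
From Monday, 27 August 2029, 20 business days (Aug 28, Aug 29, Aug 30, Aug 31, …, Sep 20, Sep 21, Sep 24, skipping weekends) brings us to Monday, 24 September 2029, which is the date on which the service credit becomes due.

24 September 2029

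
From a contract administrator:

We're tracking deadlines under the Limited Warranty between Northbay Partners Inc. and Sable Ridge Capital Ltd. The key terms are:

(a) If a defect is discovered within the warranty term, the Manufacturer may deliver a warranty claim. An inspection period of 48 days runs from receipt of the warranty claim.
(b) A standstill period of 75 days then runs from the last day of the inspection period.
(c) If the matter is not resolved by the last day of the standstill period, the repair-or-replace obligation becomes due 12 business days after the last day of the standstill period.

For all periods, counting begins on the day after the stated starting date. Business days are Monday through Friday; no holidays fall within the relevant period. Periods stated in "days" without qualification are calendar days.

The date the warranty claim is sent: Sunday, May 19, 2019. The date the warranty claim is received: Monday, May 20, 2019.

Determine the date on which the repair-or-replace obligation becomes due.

The last day of the inspection period: May 20, 2019 + 48 days = Jul 7, 2019.
The last day of the standstill period: 75 calendar days after Jul 7, 2019 is Sep 20, 2019.
From Friday, Sep 20, 2019, 12 business days (Sep 23, Sep 24, Sep 25, Sep 26, …, Oct 4, Oct 7, Oct 8, skipping weekends) brings us to Tuesday, Oct 8, 2019, which is the date on which the repair-or-replace obligation becomes due.

Oct 8, 2019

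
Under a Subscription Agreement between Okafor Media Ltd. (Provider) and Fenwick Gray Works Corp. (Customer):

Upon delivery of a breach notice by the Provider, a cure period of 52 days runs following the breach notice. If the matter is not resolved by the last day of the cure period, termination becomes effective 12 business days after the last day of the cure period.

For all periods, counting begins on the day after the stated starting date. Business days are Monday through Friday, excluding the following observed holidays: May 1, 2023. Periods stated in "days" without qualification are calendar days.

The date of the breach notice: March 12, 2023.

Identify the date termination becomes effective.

Adding 52 calendar days to March 12, 2023 gives May 3, 2023, which is the last day of the cure period.
The date termination becomes effective: counting 12 business days from Wednesday, May 3, 2023 (May 4, May 5, May 8, May 9, …, May 17, May 18, May 19, skipping weekends) reaches Friday, May 19, 2023.

May 19, 2023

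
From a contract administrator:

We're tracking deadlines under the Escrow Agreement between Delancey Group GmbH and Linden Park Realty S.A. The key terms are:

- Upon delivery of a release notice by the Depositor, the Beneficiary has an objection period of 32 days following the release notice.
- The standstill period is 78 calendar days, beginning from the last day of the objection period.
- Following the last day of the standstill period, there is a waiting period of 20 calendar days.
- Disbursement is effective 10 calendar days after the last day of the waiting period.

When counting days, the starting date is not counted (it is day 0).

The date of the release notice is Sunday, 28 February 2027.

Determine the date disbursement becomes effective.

The last day of the objection period: 28 February 2027 + 32 days = 1 April 2027.
The last day of the standstill period: 1 April 2027 + 78 days = 18 June 2027.
The last day of the waiting period: 20 calendar days after 18 June 2027 is 8 July 2027.
The date disbursement becomes effective: 8 July 2027 + 10 days = 18 July 2027.

18 July 2027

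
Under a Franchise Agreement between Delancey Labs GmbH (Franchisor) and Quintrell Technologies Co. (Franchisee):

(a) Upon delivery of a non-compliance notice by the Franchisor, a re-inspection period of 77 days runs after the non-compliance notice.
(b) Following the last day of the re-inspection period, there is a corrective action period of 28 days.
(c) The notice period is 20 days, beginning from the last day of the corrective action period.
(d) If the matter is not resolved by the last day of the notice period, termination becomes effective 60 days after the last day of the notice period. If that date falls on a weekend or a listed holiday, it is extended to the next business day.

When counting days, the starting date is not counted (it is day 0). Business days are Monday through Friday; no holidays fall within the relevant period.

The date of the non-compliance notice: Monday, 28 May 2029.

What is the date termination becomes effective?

29 November 2029

Adding 77 calendar days to 28 May 2029 gives 13 August 2029, which is the last day of the re-inspection period.
Adding 28 calendar days to 13 August 2029 gives 10 September 2029, which is the last day of the corrective action period.
The last day of the notice period: 10 September 2029 + 20 days = 30 September 2029.
Adding 60 calendar days to 30 September 2029 gives 29 November 2029, which is the date termination becomes effective. 29 November 2029 is a Thursday, so no roll-forward applies.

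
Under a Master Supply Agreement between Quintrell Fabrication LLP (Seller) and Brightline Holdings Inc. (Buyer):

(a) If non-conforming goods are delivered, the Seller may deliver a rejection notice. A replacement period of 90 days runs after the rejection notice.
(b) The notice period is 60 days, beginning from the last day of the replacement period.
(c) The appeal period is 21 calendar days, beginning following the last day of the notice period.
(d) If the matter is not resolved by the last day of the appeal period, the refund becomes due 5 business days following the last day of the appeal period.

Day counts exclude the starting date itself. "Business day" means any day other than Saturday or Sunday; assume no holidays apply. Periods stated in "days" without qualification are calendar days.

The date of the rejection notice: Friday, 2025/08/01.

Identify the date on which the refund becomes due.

The last day of the replacement period: 90 calendar days after 2025/08/01 is 2025/10/30.
The last day of the notice period: 60 calendar days after 2025/10/30 is 2025/12/29.
The last day of the appeal period: 2025/12/29 + 21 days = 2026/01/19.
From Monday, 2026/01/19, 5 business days (Jan 20, Jan 21, Jan 22, Jan 23, Jan 26, skipping weekends) brings us to Monday, 2026/01/26, which is the date on which the refund becomes due.

2026/01/26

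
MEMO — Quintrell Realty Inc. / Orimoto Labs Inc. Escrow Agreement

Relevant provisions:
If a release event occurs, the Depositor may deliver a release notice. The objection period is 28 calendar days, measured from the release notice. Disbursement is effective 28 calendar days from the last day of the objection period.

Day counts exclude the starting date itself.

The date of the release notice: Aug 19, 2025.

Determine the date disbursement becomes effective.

Oct 14, 2025

Adding 28 calendar days to Aug 19, 2025 gives Sep 16, 2025, which is the last day of the objection period.
The date disbursement becomes effective: 28 calendar days after Sep 16, 2025 is Oct 14, 2025.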